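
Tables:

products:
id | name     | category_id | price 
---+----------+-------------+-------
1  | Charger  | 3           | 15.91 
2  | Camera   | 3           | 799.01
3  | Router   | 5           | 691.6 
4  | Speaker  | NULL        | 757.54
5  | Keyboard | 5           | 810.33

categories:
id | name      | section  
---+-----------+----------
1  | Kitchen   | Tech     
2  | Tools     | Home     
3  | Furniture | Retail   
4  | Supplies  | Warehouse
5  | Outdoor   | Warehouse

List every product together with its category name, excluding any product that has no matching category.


INNER JOIN keeps only products rows whose category_id matches an id in categories. Walk through each product:
  - product 1 (Charger): category_id=3 -> matches Furniture
  - product 2 (Camera): category_id=3 -> matches Furniture
  - product 3 (Router): category_id=5 -> matches Outdoor
  - product 4 (Speaker): category_id=NULL, no match -> dropped
  - product 5 (Keyboard): category_id=5 -> matches Outdoor
So 1 of 5 rows is dropped.

SQL:
SELECT a.name, b.name AS category
FROM products a
INNER JOIN categories b ON a.category_id = b.id

Result:
name     | category 
---------+----------
Charger  | Furniture
Camera   | Furniture
Router   | Outdoor  
Keyboard | Outdoor  


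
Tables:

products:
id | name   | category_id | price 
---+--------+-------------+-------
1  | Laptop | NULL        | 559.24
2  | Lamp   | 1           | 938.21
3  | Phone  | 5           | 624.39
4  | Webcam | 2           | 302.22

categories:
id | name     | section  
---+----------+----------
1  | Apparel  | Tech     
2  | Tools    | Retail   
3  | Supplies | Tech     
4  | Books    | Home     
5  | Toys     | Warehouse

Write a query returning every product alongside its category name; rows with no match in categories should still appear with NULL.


LEFT JOIN keeps every row from products (the left table); where category_id has no match in categories, the category columns become NULL. Walk through each product:
  - product 1 (Laptop): category_id=NULL, no match -> kept with NULL
  - product 2 (Lamp): category_id=1 -> matches Apparel
  - product 3 (Phone): category_id=5 -> matches Toys
  - product 4 (Webcam): category_id=2 -> matches Tools
All 4 rows appear; 1 has NULL category.

SQL:
SELECT a.name, b.name AS category
FROM products a
LEFT JOIN categories b ON a.category_id = b.id

Result:
name   | category
-------+---------
Laptop | NULL    
Lamp   | Apparel 
Phone  | Toys    
Webcam | Tools   


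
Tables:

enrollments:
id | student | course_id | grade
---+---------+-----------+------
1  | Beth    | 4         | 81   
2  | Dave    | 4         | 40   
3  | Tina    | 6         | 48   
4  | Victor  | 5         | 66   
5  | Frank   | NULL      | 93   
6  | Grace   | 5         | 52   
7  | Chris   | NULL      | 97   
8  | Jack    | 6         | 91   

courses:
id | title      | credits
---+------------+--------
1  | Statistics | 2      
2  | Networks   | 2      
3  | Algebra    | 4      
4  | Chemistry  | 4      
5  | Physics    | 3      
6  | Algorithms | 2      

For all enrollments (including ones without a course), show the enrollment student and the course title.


LEFT JOIN keeps every row from enrollments (the left table); where course_id has no match in courses, the course columns become NULL. Walk through each enrollment:
  - enrollment 1 (Beth): course_id=4 -> matches Chemistry
  - enrollment 2 (Dave): course_id=4 -> matches Chemistry
  - enrollment 3 (Tina): course_id=6 -> matches Algorithms
  - enrollment 4 (Victor): course_id=5 -> matches Physics
  - enrollment 5 (Frank): course_id=NULL, no match -> kept with NULL
  - enrollment 6 (Grace): course_id=5 -> matches Physics
  - enrollment 7 (Chris): course_id=NULL, no match -> kept with NULL
  - enrollment 8 (Jack): course_id=6 -> matches Algorithms
All 8 rows appear; 2 have NULL course.

SQL:
SELECT a.student, b.title AS course
FROM enrollments a
LEFT JOIN courses b ON a.course_id = b.id

Result:
student | course    
--------+-----------
Beth    | Chemistry 
Dave    | Chemistry 
Tina    | Algorithms
Victor  | Physics   
Frank   | NULL      
Grace   | Physics   
Chris   | NULL      
Jack    | Algorithms


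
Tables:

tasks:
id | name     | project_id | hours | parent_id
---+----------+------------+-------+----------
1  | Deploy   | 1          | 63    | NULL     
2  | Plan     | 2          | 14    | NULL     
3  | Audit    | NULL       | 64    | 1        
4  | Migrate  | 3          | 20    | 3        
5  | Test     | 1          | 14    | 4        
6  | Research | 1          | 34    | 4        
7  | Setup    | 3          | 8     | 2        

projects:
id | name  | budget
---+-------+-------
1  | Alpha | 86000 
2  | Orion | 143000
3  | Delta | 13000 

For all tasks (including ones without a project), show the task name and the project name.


LEFT JOIN keeps every row from tasks (the left table); where project_id has no match in projects, the project columns become NULL. Walk through each task:
  - task 1 (Deploy): project_id=1 -> matches Alpha
  - task 2 (Plan): project_id=2 -> matches Orion
  - task 3 (Audit): project_id=NULL, no match -> kept with NULL
  - task 4 (Migrate): project_id=3 -> matches Delta
  - task 5 (Test): project_id=1 -> matches Alpha
  - task 6 (Research): project_id=1 -> matches Alpha
  - task 7 (Setup): project_id=3 -> matches Delta
All 7 rows appear; 1 has NULL project.

SQL:
SELECT a.name, b.name AS project
FROM tasks a
LEFT JOIN projects b ON a.project_id = b.id

Result:
name     | project
---------+--------
Deploy   | Alpha  
Plan     | Orion  
Audit    | NULL   
Migrate  | Delta  
Test     | Alpha  
Research | Alpha  
Setup    | Delta  


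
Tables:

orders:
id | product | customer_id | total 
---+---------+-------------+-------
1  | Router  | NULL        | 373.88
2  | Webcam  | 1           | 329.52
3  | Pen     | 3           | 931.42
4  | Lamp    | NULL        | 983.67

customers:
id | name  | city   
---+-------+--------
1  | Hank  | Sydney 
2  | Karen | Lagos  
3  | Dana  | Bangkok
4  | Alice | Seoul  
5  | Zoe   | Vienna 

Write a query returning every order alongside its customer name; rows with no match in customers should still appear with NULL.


LEFT JOIN keeps every row from orders (the left table); where customer_id has no match in customers, the customer columns become NULL. Walk through each order:
  - order 1 (Router): customer_id=NULL, no match -> kept with NULL
  - order 2 (Webcam): customer_id=1 -> matches Hank
  - order 3 (Pen): customer_id=3 -> matches Dana
  - order 4 (Lamp): customer_id=NULL, no match -> kept with NULL
All 4 rows appear; 2 have NULL customer.

SQL:
SELECT a.product, b.name AS customer
FROM orders a
LEFT JOIN customers b ON a.customer_id = b.id

Result:
product | customer
--------+---------
Router  | NULL    
Webcam  | Hank    
Pen     | Dana    
Lamp    | NULL    


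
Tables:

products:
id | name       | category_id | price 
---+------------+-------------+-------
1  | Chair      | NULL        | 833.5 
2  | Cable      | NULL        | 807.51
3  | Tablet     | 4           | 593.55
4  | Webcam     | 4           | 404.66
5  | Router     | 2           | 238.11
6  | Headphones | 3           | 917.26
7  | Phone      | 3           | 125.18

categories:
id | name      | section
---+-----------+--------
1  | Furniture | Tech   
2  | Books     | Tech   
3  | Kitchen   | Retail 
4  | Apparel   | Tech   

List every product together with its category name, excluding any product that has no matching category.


INNER JOIN keeps only products rows whose category_id matches an id in categories. Walk through each product:
  - product 1 (Chair): category_id=NULL, no match -> dropped
  - product 2 (Cable): category_id=NULL, no match -> dropped
  - product 3 (Tablet): category_id=4 -> matches Apparel
  - product 4 (Webcam): category_id=4 -> matches Apparel
  - product 5 (Router): category_id=2 -> matches Books
  - product 6 (Headphones): category_id=3 -> matches Kitchen
  - product 7 (Phone): category_id=3 -> matches Kitchen
So 2 of 7 rows are dropped.

SQL:
SELECT a.name, b.name AS category
FROM products a
INNER JOIN categories b ON a.category_id = b.id

Result:
name       | category
-----------+---------
Tablet     | Apparel 
Webcam     | Apparel 
Router     | Books   
Headphones | Kitchen 
Phone      | Kitchen 


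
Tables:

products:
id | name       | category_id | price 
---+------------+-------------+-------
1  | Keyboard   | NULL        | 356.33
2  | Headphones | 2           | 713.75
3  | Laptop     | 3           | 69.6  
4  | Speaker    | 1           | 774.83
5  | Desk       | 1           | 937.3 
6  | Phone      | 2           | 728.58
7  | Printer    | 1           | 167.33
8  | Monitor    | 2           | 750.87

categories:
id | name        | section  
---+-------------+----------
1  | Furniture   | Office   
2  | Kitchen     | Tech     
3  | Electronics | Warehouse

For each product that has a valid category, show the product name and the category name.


INNER JOIN keeps only products rows whose category_id matches an id in categories. Walk through each product:
  - product 1 (Keyboard): category_id=NULL, no match -> dropped
  - product 2 (Headphones): category_id=2 -> matches Kitchen
  - product 3 (Laptop): category_id=3 -> matches Electronics
  - product 4 (Speaker): category_id=1 -> matches Furniture
  - product 5 (Desk): category_id=1 -> matches Furniture
  - product 6 (Phone): category_id=2 -> matches Kitchen
  - product 7 (Printer): category_id=1 -> matches Furniture
  - product 8 (Monitor): category_id=2 -> matches Kitchen
So 1 of 8 rows is dropped.

SQL:
SELECT a.name, b.name AS category
FROM products a
INNER JOIN categories b ON a.category_id = b.id

Result:
name       | category   
-----------+------------
Headphones | Kitchen    
Laptop     | Electronics
Speaker    | Furniture  
Desk       | Furniture  
Phone      | Kitchen    
Printer    | Furniture  
Monitor    | Kitchen    


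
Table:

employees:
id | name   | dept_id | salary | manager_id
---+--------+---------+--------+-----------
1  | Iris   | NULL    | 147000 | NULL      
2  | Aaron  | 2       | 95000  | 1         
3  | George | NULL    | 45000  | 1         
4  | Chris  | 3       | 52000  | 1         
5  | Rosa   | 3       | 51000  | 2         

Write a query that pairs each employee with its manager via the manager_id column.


This is a self-join: employees is joined to a second copy of itself, matching each row's manager_id to another row's id. Use LEFT JOIN so rows with manager_id=NULL are kept.
  - employee 1 (Iris): manager_id=NULL -> NULL
  - employee 2 (Aaron): manager_id=1 -> Iris
  - employee 3 (George): manager_id=1 -> Iris
  - employee 4 (Chris): manager_id=1 -> Iris
  - employee 5 (Rosa): manager_id=2 -> Aaron

SQL:
SELECT a.name AS item, b.name AS manager
FROM employees a
LEFT JOIN employees b ON a.manager_id = b.id

Result:
item   | manager
-------+--------
Iris   | NULL   
Aaron  | Iris   
George | Iris   
Chris  | Iris   
Rosa   | Aaron  


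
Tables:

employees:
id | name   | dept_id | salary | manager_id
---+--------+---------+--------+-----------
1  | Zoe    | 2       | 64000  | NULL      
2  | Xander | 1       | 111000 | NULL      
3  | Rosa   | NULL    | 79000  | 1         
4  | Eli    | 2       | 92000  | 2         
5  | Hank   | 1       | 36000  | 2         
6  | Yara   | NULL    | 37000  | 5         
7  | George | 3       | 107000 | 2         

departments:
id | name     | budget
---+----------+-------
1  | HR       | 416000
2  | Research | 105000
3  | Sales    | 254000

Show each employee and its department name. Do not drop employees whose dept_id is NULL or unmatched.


LEFT JOIN keeps every row from employees (the left table); where dept_id has no match in departments, the department columns become NULL. Walk through each employee:
  - employee 1 (Zoe): dept_id=2 -> matches Research
  - employee 2 (Xander): dept_id=1 -> matches HR
  - employee 3 (Rosa): dept_id=NULL, no match -> kept with NULL
  - employee 4 (Eli): dept_id=2 -> matches Research
  - employee 5 (Hank): dept_id=1 -> matches HR
  - employee 6 (Yara): dept_id=NULL, no match -> kept with NULL
  - employee 7 (George): dept_id=3 -> matches Sales
All 7 rows appear; 2 have NULL department.

SQL:
SELECT a.name, b.name AS department
FROM employees a
LEFT JOIN departments b ON a.dept_id = b.id

Result:
name   | department
-------+-----------
Zoe    | Research  
Xander | HR        
Rosa   | NULL      
Eli    | Research  
Hank   | HR        
Yara   | NULL      
George | Sales     


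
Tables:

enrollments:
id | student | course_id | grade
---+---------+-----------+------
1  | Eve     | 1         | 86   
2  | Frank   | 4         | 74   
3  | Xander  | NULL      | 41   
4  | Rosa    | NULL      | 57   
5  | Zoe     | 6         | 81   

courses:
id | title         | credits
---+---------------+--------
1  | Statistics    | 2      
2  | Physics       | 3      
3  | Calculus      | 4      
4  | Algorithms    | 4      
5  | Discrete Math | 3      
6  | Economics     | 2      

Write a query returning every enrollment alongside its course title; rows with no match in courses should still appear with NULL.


LEFT JOIN keeps every row from enrollments (the left table); where course_id has no match in courses, the course columns become NULL. Walk through each enrollment:
  - enrollment 1 (Eve): course_id=1 -> matches Statistics
  - enrollment 2 (Frank): course_id=4 -> matches Algorithms
  - enrollment 3 (Xander): course_id=NULL, no match -> kept with NULL
  - enrollment 4 (Rosa): course_id=NULL, no match -> kept with NULL
  - enrollment 5 (Zoe): course_id=6 -> matches Economics
All 5 rows appear; 2 have NULL course.

SQL:
SELECT a.student, b.title AS course
FROM enrollments a
LEFT JOIN courses b ON a.course_id = b.id

Result:
student | course    
--------+-----------
Eve     | Statistics
Frank   | Algorithms
Xander  | NULL      
Rosa    | NULL      
Zoe     | Economics 


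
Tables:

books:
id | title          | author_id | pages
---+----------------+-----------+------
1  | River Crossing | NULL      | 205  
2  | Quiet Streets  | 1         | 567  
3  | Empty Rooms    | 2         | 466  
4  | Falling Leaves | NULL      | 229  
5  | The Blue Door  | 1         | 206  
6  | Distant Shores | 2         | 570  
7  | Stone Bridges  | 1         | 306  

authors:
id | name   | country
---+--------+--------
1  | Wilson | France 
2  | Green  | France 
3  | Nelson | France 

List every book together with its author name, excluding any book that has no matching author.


INNER JOIN keeps only books rows whose author_id matches an id in authors. Walk through each book:
  - book 1 (River Crossing): author_id=NULL, no match -> dropped
  - book 2 (Quiet Streets): author_id=1 -> matches Wilson
  - book 3 (Empty Rooms): author_id=2 -> matches Green
  - book 4 (Falling Leaves): author_id=NULL, no match -> dropped
  - book 5 (The Blue Door): author_id=1 -> matches Wilson
  - book 6 (Distant Shores): author_id=2 -> matches Green
  - book 7 (Stone Bridges): author_id=1 -> matches Wilson
So 2 of 7 rows are dropped.

SQL:
SELECT a.title, b.name AS author
FROM books a
INNER JOIN authors b ON a.author_id = b.id

Result:
title          | author
---------------+-------
Quiet Streets  | Wilson
Empty Rooms    | Green 
The Blue Door  | Wilson
Distant Shores | Green 
Stone Bridges  | Wilson


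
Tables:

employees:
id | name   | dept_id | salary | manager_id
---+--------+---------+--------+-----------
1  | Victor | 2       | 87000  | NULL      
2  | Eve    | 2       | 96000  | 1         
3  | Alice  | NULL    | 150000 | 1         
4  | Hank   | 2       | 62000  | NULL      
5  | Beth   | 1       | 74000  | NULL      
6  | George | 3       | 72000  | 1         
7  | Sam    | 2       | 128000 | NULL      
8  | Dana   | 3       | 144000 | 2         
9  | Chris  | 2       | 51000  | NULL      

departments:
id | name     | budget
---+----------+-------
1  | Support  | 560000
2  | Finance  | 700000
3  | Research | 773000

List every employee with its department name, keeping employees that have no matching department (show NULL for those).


LEFT JOIN keeps every row from employees (the left table); where dept_id has no match in departments, the department columns become NULL. Walk through each employee:
  - employee 1 (Victor): dept_id=2 -> matches Finance
  - employee 2 (Eve): dept_id=2 -> matches Finance
  - employee 3 (Alice): dept_id=NULL, no match -> kept with NULL
  - employee 4 (Hank): dept_id=2 -> matches Finance
  - employee 5 (Beth): dept_id=1 -> matches Support
  - employee 6 (George): dept_id=3 -> matches Research
  - employee 7 (Sam): dept_id=2 -> matches Finance
  - employee 8 (Dana): dept_id=3 -> matches Research
  - employee 9 (Chris): dept_id=2 -> matches Finance
All 9 rows appear; 1 has NULL department.

SQL:
SELECT a.name, b.name AS department
FROM employees a
LEFT JOIN departments b ON a.dept_id = b.id

Result:
name   | department
-------+-----------
Victor | Finance   
Eve    | Finance   
Alice  | NULL      
Hank   | Finance   
Beth   | Support   
George | Research  
Sam    | Finance   
Dana   | Research  
Chris  | Finance   


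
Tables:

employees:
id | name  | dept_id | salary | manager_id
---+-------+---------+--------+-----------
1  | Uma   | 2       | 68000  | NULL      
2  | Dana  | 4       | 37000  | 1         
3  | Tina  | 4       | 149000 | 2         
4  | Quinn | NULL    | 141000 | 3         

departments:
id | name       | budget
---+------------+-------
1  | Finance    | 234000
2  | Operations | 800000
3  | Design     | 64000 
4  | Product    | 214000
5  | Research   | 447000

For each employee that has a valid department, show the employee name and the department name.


INNER JOIN keeps only employees rows whose dept_id matches an id in departments. Walk through each employee:
  - employee 1 (Uma): dept_id=2 -> matches Operations
  - employee 2 (Dana): dept_id=4 -> matches Product
  - employee 3 (Tina): dept_id=4 -> matches Product
  - employee 4 (Quinn): dept_id=NULL, no match -> dropped
So 1 of 4 rows is dropped.

SQL:
SELECT a.name, b.name AS department
FROM employees a
INNER JOIN departments b ON a.dept_id = b.id

Result:
name | department
-----+-----------
Uma  | Operations
Dana | Product   
Tina | Product   


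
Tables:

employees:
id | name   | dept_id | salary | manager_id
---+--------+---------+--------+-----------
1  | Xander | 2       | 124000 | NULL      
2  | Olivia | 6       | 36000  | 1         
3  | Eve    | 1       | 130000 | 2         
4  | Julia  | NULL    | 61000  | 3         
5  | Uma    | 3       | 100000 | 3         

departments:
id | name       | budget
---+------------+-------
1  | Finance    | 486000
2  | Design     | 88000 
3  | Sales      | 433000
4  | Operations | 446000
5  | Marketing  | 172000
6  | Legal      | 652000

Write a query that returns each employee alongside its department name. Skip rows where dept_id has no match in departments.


INNER JOIN keeps only employees rows whose dept_id matches an id in departments. Walk through each employee:
  - employee 1 (Xander): dept_id=2 -> matches Design
  - employee 2 (Olivia): dept_id=6 -> matches Legal
  - employee 3 (Eve): dept_id=1 -> matches Finance
  - employee 4 (Julia): dept_id=NULL, no match -> dropped
  - employee 5 (Uma): dept_id=3 -> matches Sales
So 1 of 5 rows is dropped.

SQL:
SELECT a.name, b.name AS department
FROM employees a
INNER JOIN departments b ON a.dept_id = b.id

Result:
name   | department
-------+-----------
Xander | Design    
Olivia | Legal     
Eve    | Finance   
Uma    | Sales     


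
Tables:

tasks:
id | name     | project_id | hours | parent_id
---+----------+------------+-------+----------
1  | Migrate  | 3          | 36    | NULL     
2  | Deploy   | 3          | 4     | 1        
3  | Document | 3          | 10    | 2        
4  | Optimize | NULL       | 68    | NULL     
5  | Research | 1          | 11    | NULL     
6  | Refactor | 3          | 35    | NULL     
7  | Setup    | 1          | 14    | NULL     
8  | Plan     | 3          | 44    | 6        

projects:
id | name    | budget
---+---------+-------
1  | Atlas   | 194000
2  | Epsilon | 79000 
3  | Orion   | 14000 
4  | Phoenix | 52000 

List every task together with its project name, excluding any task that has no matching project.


INNER JOIN keeps only tasks rows whose project_id matches an id in projects. Walk through each task:
  - task 1 (Migrate): project_id=3 -> matches Orion
  - task 2 (Deploy): project_id=3 -> matches Orion
  - task 3 (Document): project_id=3 -> matches Orion
  - task 4 (Optimize): project_id=NULL, no match -> dropped
  - task 5 (Research): project_id=1 -> matches Atlas
  - task 6 (Refactor): project_id=3 -> matches Orion
  - task 7 (Setup): project_id=1 -> matches Atlas
  - task 8 (Plan): project_id=3 -> matches Orion
So 1 of 8 rows is dropped.

SQL:
SELECT a.name, b.name AS project
FROM tasks a
INNER JOIN projects b ON a.project_id = b.id

Result:
name     | project
---------+--------
Migrate  | Orion  
Deploy   | Orion  
Document | Orion  
Research | Atlas  
Refactor | Orion  
Setup    | Atlas  
Plan     | Orion  


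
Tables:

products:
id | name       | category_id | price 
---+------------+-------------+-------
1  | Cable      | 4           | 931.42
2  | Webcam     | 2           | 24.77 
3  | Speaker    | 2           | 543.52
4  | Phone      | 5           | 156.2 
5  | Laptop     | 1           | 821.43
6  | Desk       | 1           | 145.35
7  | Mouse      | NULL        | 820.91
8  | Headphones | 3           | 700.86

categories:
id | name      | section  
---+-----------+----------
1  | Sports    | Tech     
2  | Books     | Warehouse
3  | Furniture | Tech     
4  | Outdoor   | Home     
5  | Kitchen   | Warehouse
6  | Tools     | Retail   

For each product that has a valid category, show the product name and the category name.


INNER JOIN keeps only products rows whose category_id matches an id in categories. Walk through each product:
  - product 1 (Cable): category_id=4 -> matches Outdoor
  - product 2 (Webcam): category_id=2 -> matches Books
  - product 3 (Speaker): category_id=2 -> matches Books
  - product 4 (Phone): category_id=5 -> matches Kitchen
  - product 5 (Laptop): category_id=1 -> matches Sports
  - product 6 (Desk): category_id=1 -> matches Sports
  - product 7 (Mouse): category_id=NULL, no match -> dropped
  - product 8 (Headphones): category_id=3 -> matches Furniture
So 1 of 8 rows is dropped.

SQL:
SELECT a.name, b.name AS category
FROM products a
INNER JOIN categories b ON a.category_id = b.id

Result:
name       | category 
-----------+----------
Cable      | Outdoor  
Webcam     | Books    
Speaker    | Books    
Phone      | Kitchen  
Laptop     | Sports   
Desk       | Sports   
Headphones | Furniture


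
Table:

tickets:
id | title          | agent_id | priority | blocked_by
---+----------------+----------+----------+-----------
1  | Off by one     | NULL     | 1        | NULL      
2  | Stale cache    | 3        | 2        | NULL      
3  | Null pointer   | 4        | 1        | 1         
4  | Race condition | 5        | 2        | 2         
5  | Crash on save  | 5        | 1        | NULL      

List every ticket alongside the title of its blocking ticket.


This is a self-join: tickets is joined to a second copy of itself, matching each row's blocked_by to another row's id. Use LEFT JOIN so rows with blocked_by=NULL are kept.
  - ticket 1 (Off by one): blocked_by=NULL -> NULL
  - ticket 2 (Stale cache): blocked_by=NULL -> NULL
  - ticket 3 (Null pointer): blocked_by=1 -> Off by one
  - ticket 4 (Race condition): blocked_by=2 -> Stale cache
  - ticket 5 (Crash on save): blocked_by=NULL -> NULL

SQL:
SELECT a.title AS item, b.title AS blocked_by
FROM tickets a
LEFT JOIN tickets b ON a.blocked_by = b.id

Result:
item           | blocked_by 
---------------+------------
Off by one     | NULL       
Stale cache    | NULL       
Null pointer   | Off by one 
Race condition | Stale cache
Crash on save  | NULL       


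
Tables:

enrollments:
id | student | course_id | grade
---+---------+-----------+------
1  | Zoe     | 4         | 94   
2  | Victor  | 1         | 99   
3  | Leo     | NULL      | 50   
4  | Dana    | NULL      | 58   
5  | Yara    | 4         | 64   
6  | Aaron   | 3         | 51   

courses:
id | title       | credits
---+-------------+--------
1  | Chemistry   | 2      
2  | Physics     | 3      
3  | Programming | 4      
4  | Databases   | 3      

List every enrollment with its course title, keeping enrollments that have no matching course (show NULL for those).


LEFT JOIN keeps every row from enrollments (the left table); where course_id has no match in courses, the course columns become NULL. Walk through each enrollment:
  - enrollment 1 (Zoe): course_id=4 -> matches Databases
  - enrollment 2 (Victor): course_id=1 -> matches Chemistry
  - enrollment 3 (Leo): course_id=NULL, no match -> kept with NULL
  - enrollment 4 (Dana): course_id=NULL, no match -> kept with NULL
  - enrollment 5 (Yara): course_id=4 -> matches Databases
  - enrollment 6 (Aaron): course_id=3 -> matches Programming
All 6 rows appear; 2 have NULL course.

SQL:
SELECT a.student, b.title AS course
FROM enrollments a
LEFT JOIN courses b ON a.course_id = b.id

Result:
student | course     
--------+------------
Zoe     | Databases  
Victor  | Chemistry  
Leo     | NULL       
Dana    | NULL       
Yara    | Databases  
Aaron   | Programming


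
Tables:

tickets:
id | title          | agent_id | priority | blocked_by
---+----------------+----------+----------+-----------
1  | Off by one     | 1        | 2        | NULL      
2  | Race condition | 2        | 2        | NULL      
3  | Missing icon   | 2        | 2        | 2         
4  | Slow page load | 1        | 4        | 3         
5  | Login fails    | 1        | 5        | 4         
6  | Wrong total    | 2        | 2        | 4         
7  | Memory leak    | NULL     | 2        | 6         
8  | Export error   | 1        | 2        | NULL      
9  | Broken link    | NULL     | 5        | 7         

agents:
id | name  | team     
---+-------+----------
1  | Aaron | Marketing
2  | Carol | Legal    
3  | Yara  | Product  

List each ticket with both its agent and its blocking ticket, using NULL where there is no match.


Two LEFT JOINs from the same base table tickets: one to agents via agent_id, one to tickets itself via blocked_by. Both are LEFT so every ticket is preserved.
Match against agents:
  - ticket 1 (Off by one): agent_id=1 -> matches Aaron
  - ticket 2 (Race condition): agent_id=2 -> matches Carol
  - ticket 3 (Missing icon): agent_id=2 -> matches Carol
  - ticket 4 (Slow page load): agent_id=1 -> matches Aaron
  - ticket 5 (Login fails): agent_id=1 -> matches Aaron
  - ticket 6 (Wrong total): agent_id=2 -> matches Carol
  - ticket 7 (Memory leak): agent_id=NULL, no match -> kept with NULL
  - ticket 8 (Export error): agent_id=1 -> matches Aaron
  - ticket 9 (Broken link): agent_id=NULL, no match -> kept with NULL
Match against tickets (self):
  - ticket 1 (Off by one): blocked_by=NULL -> NULL
  - ticket 2 (Race condition): blocked_by=NULL -> NULL
  - ticket 3 (Missing icon): blocked_by=2 -> Race condition
  - ticket 4 (Slow page load): blocked_by=3 -> Missing icon
  - ticket 5 (Login fails): blocked_by=4 -> Slow page load
  - ticket 6 (Wrong total): blocked_by=4 -> Slow page load
  - ticket 7 (Memory leak): blocked_by=6 -> Wrong total
  - ticket 8 (Export error): blocked_by=NULL -> NULL
  - ticket 9 (Broken link): blocked_by=7 -> Memory leak

SQL:
SELECT a.title, b.name AS agent, c.title AS blocked_by
FROM tickets a
LEFT JOIN agents b ON a.agent_id = b.id
LEFT JOIN tickets c ON a.blocked_by = c.id

Result:
title          | agent | blocked_by    
---------------+-------+---------------
Off by one     | Aaron | NULL          
Race condition | Carol | NULL          
Missing icon   | Carol | Race condition
Slow page load | Aaron | Missing icon  
Login fails    | Aaron | Slow page load
Wrong total    | Carol | Slow page load
Memory leak    | NULL  | Wrong total   
Export error   | Aaron | NULL          
Broken link    | NULL  | Memory leak   


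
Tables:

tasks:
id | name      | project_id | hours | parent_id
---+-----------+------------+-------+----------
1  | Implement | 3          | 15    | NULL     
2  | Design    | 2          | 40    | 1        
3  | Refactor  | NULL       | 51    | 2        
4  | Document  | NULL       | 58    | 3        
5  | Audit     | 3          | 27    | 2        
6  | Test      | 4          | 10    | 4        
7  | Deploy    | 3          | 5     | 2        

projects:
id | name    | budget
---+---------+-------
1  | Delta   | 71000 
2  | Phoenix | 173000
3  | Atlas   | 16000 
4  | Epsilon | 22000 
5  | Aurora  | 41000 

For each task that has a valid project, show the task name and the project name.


INNER JOIN keeps only tasks rows whose project_id matches an id in projects. Walk through each task:
  - task 1 (Implement): project_id=3 -> matches Atlas
  - task 2 (Design): project_id=2 -> matches Phoenix
  - task 3 (Refactor): project_id=NULL, no match -> dropped
  - task 4 (Document): project_id=NULL, no match -> dropped
  - task 5 (Audit): project_id=3 -> matches Atlas
  - task 6 (Test): project_id=4 -> matches Epsilon
  - task 7 (Deploy): project_id=3 -> matches Atlas
So 2 of 7 rows are dropped.

SQL:
SELECT a.name, b.name AS project
FROM tasks a
INNER JOIN projects b ON a.project_id = b.id

Result:
name      | project
----------+--------
Implement | Atlas  
Design    | Phoenix
Audit     | Atlas  
Test      | Epsilon
Deploy    | Atlas  


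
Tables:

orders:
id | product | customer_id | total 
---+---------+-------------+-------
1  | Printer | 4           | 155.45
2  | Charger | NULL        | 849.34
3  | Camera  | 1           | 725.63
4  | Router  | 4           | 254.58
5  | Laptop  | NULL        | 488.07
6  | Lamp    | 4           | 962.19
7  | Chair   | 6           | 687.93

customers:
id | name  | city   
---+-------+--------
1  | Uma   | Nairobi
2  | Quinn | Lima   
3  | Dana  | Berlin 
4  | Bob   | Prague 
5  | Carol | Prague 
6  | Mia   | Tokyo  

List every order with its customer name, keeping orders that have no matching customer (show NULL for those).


LEFT JOIN keeps every row from orders (the left table); where customer_id has no match in customers, the customer columns become NULL. Walk through each order:
  - order 1 (Printer): customer_id=4 -> matches Bob
  - order 2 (Charger): customer_id=NULL, no match -> kept with NULL
  - order 3 (Camera): customer_id=1 -> matches Uma
  - order 4 (Router): customer_id=4 -> matches Bob
  - order 5 (Laptop): customer_id=NULL, no match -> kept with NULL
  - order 6 (Lamp): customer_id=4 -> matches Bob
  - order 7 (Chair): customer_id=6 -> matches Mia
All 7 rows appear; 2 have NULL customer.

SQL:
SELECT a.product, b.name AS customer
FROM orders a
LEFT JOIN customers b ON a.customer_id = b.id

Result:
product | customer
--------+---------
Printer | Bob     
Charger | NULL    
Camera  | Uma     
Router  | Bob     
Laptop  | NULL    
Lamp    | Bob     
Chair   | Mia     


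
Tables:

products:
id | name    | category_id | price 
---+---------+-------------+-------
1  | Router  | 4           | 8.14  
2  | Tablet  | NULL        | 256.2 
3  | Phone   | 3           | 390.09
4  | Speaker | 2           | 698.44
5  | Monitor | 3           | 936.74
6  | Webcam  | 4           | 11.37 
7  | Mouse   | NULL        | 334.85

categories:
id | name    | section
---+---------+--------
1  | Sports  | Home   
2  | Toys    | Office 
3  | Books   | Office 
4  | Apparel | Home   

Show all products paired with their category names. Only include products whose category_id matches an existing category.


INNER JOIN keeps only products rows whose category_id matches an id in categories. Walk through each product:
  - product 1 (Router): category_id=4 -> matches Apparel
  - product 2 (Tablet): category_id=NULL, no match -> dropped
  - product 3 (Phone): category_id=3 -> matches Books
  - product 4 (Speaker): category_id=2 -> matches Toys
  - product 5 (Monitor): category_id=3 -> matches Books
  - product 6 (Webcam): category_id=4 -> matches Apparel
  - product 7 (Mouse): category_id=NULL, no match -> dropped
So 2 of 7 rows are dropped.

SQL:
SELECT a.name, b.name AS category
FROM products a
INNER JOIN categories b ON a.category_id = b.id

Result:
name    | category
--------+---------
Router  | Apparel 
Phone   | Books   
Speaker | Toys    
Monitor | Books   
Webcam  | Apparel 


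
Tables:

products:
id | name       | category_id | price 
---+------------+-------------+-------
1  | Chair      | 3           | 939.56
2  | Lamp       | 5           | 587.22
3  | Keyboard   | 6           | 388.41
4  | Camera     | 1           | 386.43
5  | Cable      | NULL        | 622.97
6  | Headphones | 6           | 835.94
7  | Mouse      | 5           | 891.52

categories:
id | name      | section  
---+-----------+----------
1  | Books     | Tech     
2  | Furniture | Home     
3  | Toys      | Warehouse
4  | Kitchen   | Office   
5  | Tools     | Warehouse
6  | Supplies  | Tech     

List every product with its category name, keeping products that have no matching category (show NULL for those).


LEFT JOIN keeps every row from products (the left table); where category_id has no match in categories, the category columns become NULL. Walk through each product:
  - product 1 (Chair): category_id=3 -> matches Toys
  - product 2 (Lamp): category_id=5 -> matches Tools
  - product 3 (Keyboard): category_id=6 -> matches Supplies
  - product 4 (Camera): category_id=1 -> matches Books
  - product 5 (Cable): category_id=NULL, no match -> kept with NULL
  - product 6 (Headphones): category_id=6 -> matches Supplies
  - product 7 (Mouse): category_id=5 -> matches Tools
All 7 rows appear; 1 has NULL category.

SQL:
SELECT a.name, b.name AS category
FROM products a
LEFT JOIN categories b ON a.category_id = b.id

Result:
name       | category
-----------+---------
Chair      | Toys    
Lamp       | Tools   
Keyboard   | Supplies
Camera     | Books   
Cable      | NULL    
Headphones | Supplies
Mouse      | Tools   


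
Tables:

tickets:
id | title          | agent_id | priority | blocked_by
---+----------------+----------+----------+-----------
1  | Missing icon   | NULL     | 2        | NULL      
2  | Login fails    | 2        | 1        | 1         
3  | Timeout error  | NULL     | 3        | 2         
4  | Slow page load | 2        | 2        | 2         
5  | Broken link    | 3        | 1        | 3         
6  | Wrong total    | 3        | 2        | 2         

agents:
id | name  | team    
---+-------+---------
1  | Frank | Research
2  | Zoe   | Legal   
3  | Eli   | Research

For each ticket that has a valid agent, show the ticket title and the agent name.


INNER JOIN keeps only tickets rows whose agent_id matches an id in agents. Walk through each ticket:
  - ticket 1 (Missing icon): agent_id=NULL, no match -> dropped
  - ticket 2 (Login fails): agent_id=2 -> matches Zoe
  - ticket 3 (Timeout error): agent_id=NULL, no match -> dropped
  - ticket 4 (Slow page load): agent_id=2 -> matches Zoe
  - ticket 5 (Broken link): agent_id=3 -> matches Eli
  - ticket 6 (Wrong total): agent_id=3 -> matches Eli
So 2 of 6 rows are dropped.

SQL:
SELECT a.title, b.name AS agent
FROM tickets a
INNER JOIN agents b ON a.agent_id = b.id

Result:
title          | agent
---------------+------
Login fails    | Zoe  
Slow page load | Zoe  
Broken link    | Eli  
Wrong total    | Eli  


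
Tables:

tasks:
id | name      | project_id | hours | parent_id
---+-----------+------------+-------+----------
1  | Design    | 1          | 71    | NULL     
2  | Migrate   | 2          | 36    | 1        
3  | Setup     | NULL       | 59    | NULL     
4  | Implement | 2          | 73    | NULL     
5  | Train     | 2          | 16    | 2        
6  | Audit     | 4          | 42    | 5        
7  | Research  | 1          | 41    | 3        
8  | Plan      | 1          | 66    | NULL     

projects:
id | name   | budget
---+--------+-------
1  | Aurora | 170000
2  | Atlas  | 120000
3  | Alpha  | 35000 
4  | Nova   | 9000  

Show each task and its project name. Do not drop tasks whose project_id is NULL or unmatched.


LEFT JOIN keeps every row from tasks (the left table); where project_id has no match in projects, the project columns become NULL. Walk through each task:
  - task 1 (Design): project_id=1 -> matches Aurora
  - task 2 (Migrate): project_id=2 -> matches Atlas
  - task 3 (Setup): project_id=NULL, no match -> kept with NULL
  - task 4 (Implement): project_id=2 -> matches Atlas
  - task 5 (Train): project_id=2 -> matches Atlas
  - task 6 (Audit): project_id=4 -> matches Nova
  - task 7 (Research): project_id=1 -> matches Aurora
  - task 8 (Plan): project_id=1 -> matches Aurora
All 8 rows appear; 1 has NULL project.

SQL:
SELECT a.name, b.name AS project
FROM tasks a
LEFT JOIN projects b ON a.project_id = b.id

Result:
name      | project
----------+--------
Design    | Aurora 
Migrate   | Atlas  
Setup     | NULL   
Implement | Atlas  
Train     | Atlas  
Audit     | Nova   
Research  | Aurora 
Plan      | Aurora 


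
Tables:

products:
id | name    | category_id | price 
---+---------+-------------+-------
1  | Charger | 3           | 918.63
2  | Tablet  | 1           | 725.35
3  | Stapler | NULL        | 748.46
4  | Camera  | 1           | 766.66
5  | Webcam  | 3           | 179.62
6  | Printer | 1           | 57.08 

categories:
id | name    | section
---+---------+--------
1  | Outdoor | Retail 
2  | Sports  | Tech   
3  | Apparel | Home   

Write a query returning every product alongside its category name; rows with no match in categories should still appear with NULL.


LEFT JOIN keeps every row from products (the left table); where category_id has no match in categories, the category columns become NULL. Walk through each product:
  - product 1 (Charger): category_id=3 -> matches Apparel
  - product 2 (Tablet): category_id=1 -> matches Outdoor
  - product 3 (Stapler): category_id=NULL, no match -> kept with NULL
  - product 4 (Camera): category_id=1 -> matches Outdoor
  - product 5 (Webcam): category_id=3 -> matches Apparel
  - product 6 (Printer): category_id=1 -> matches Outdoor
All 6 rows appear; 1 has NULL category.

SQL:
SELECT a.name, b.name AS category
FROM products a
LEFT JOIN categories b ON a.category_id = b.id

Result:
name    | category
--------+---------
Charger | Apparel 
Tablet  | Outdoor 
Stapler | NULL    
Camera  | Outdoor 
Webcam  | Apparel 
Printer | Outdoor 


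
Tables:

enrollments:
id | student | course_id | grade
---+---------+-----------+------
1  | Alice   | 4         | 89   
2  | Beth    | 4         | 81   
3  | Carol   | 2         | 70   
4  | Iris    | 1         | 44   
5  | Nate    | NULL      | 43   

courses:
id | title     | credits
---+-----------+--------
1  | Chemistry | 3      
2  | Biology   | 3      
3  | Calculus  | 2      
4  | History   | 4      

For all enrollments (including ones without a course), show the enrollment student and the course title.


LEFT JOIN keeps every row from enrollments (the left table); where course_id has no match in courses, the course columns become NULL. Walk through each enrollment:
  - enrollment 1 (Alice): course_id=4 -> matches History
  - enrollment 2 (Beth): course_id=4 -> matches History
  - enrollment 3 (Carol): course_id=2 -> matches Biology
  - enrollment 4 (Iris): course_id=1 -> matches Chemistry
  - enrollment 5 (Nate): course_id=NULL, no match -> kept with NULL
All 5 rows appear; 1 has NULL course.

SQL:
SELECT a.student, b.title AS course
FROM enrollments a
LEFT JOIN courses b ON a.course_id = b.id

Result:
student | course   
--------+----------
Alice   | History  
Beth    | History  
Carol   | Biology  
Iris    | Chemistry
Nate    | NULL     


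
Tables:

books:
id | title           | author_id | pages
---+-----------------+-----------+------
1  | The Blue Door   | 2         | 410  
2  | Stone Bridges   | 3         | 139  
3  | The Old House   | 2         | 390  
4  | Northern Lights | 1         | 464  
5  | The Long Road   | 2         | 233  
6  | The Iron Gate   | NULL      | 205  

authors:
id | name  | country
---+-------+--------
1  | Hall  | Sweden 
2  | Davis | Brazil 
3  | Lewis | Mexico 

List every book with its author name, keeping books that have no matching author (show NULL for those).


LEFT JOIN keeps every row from books (the left table); where author_id has no match in authors, the author columns become NULL. Walk through each book:
  - book 1 (The Blue Door): author_id=2 -> matches Davis
  - book 2 (Stone Bridges): author_id=3 -> matches Lewis
  - book 3 (The Old House): author_id=2 -> matches Davis
  - book 4 (Northern Lights): author_id=1 -> matches Hall
  - book 5 (The Long Road): author_id=2 -> matches Davis
  - book 6 (The Iron Gate): author_id=NULL, no match -> kept with NULL
All 6 rows appear; 1 has NULL author.

SQL:
SELECT a.title, b.name AS author
FROM books a
LEFT JOIN authors b ON a.author_id = b.id

Result:
title           | author
----------------+-------
The Blue Door   | Davis 
Stone Bridges   | Lewis 
The Old House   | Davis 
Northern Lights | Hall  
The Long Road   | Davis 
The Iron Gate   | NULL  
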